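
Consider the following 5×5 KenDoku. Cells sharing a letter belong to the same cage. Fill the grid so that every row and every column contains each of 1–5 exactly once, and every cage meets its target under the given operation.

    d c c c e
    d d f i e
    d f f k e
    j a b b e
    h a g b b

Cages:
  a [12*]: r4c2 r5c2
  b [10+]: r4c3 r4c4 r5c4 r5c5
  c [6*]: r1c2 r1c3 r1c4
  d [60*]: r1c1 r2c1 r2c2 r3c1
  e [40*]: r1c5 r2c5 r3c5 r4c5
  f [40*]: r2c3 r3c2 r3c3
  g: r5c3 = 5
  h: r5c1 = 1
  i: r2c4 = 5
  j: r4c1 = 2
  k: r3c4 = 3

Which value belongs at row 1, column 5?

I is a freebie, leaving r2c4 = 5.
Cage k is a single given cell, leaving r3c4 = 3.
Cage j is a single given cell, leaving r4c1 = 2.
H is a freebie, leaving r5c1 = 1.
Cage g is a single given cell, leaving r5c3 = 5.
Cage d has product 60, which forces r2c2 = 1.
The 3 cells of cage f must have product 40, leaving r3c2 = 5.
The 4 cells of cage d must have product 60, which forces r1c1 = 5.
The 4 cells of cage d must have product 60, leaving r2c1 = 3.
Row 3 now contains 5, which forces r3c1 = 4.
Row 3 now contains 4; hence r3c3 = 2.
2 is placed in row 3; hence r3c5 = 1.
2 is placed in column 3, so r2c3 = 4.
4 is placed in row 2; hence r2c5 = 2.
The 4 cells of cage e must have product 40, leaving r4c5 = 5.
2 is placed in column 5, so r1c5 = 4.
Cage b needs sum 10; hence r5c4 = 2.
4 is placed in column 5; hence r5c5 = 3.
Cage c needs product 6, which forces r1c2 = 2.
The 3 cells of cage c must have product 6, which forces r1c3 = 3.
2 is placed in column 4, which forces r1c4 = 1.
Cage a's pair has product 12; hence r4c2 = 3.
Cage b has sum 10, so r4c3 = 1.
The 4 cells of cage b must have sum 10, so r4c4 = 4.
3 is placed in row 5; hence r5c2 = 4.
The full grid is 5 2 3 1 4 / 3 1 4 5 2 / 4 5 2 3 1 / 2 3 1 4 5 / 1 4 5 2 3.

4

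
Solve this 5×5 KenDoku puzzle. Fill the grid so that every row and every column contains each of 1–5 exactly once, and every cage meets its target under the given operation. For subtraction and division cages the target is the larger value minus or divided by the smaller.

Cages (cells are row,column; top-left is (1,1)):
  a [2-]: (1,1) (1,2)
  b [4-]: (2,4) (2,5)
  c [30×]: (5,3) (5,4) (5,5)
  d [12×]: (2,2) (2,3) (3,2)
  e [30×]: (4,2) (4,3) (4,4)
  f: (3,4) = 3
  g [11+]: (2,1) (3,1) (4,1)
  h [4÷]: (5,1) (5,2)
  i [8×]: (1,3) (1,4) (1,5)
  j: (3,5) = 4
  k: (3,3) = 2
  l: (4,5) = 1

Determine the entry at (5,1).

1

K is a freebie, leaving (3,3) = 2.
F is a freebie, which forces (3,4) = 3.
J is a freebie, leaving (3,5) = 4.
L is a freebie, leaving (4,5) = 1.
Column 5 now contains 1; hence (1,5) = 2.
Cage b's pair has difference 4, leaving (2,4) = 1.
Column 5 now contains 1, which forces (2,5) = 5.
Row 3 already has 4, which forces (3,1) = 5.
Row 3 already has 4, so (3,2) = 1.
Column 2 now contains 1, so (5,2) = 4.
5 is placed in column 5; hence (5,5) = 3.
Cage i needs product 8, leaving (1,3) = 1.
Column 4 already has 1, so (1,4) = 4.
Column 2 now contains 4; hence (2,2) = 3.
The 3 cells of cage d must have product 12, which forces (2,3) = 4.
Row 5 now contains 4, leaving (5,1) = 1.
Row 5 already has 3, which forces (5,3) = 5.
Cage c has product 30, leaving (5,4) = 2.
Row 1 already has 1, leaving (1,1) = 3.
Column 2 now contains 3, leaving (1,2) = 5.
4 is placed in row 2, leaving (2,1) = 2.
Cage g has sum 11, so (4,1) = 4.
Cage e needs product 30; hence (4,2) = 2.
Column 3 now contains 5, so (4,3) = 3.
Column 4 already has 2, leaving (4,4) = 5.
Filled in: 3 5 1 4 2 / 2 3 4 1 5 / 5 1 2 3 4 / 4 2 3 5 1 / 1 4 5 2 3.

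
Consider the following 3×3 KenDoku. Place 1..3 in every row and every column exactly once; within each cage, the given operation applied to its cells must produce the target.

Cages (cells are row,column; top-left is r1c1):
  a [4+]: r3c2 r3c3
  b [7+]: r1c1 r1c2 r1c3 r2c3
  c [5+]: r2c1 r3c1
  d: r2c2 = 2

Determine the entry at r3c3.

Cage d is a single given cell, leaving r2c2 = 2.
The 4 cells of cage b must have sum 7, leaving r2c3 = 1.
Column 3 now contains 1, so r3c3 = 3.
3 is placed in column 3; hence r1c3 = 2.
Row 2 already has 2, which forces r2c1 = 3.
3 is placed in row 3, so r3c1 = 2.
3 is placed in row 3, so r3c2 = 1.
Column 1 now contains 3; hence r1c1 = 1.
Column 2 already has 1; hence r1c2 = 3.
The full grid is 1 3 2 / 3 2 1 / 2 1 3.

3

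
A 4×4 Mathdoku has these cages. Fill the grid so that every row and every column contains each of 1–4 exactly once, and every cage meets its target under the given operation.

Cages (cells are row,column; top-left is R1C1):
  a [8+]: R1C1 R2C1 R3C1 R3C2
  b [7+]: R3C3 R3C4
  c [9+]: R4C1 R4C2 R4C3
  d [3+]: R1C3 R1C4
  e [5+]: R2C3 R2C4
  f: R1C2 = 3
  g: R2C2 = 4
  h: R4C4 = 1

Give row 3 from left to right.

2 1 3 4

Cage f is given, leaving R1C2 = 3.
Cage g is given, leaving R2C2 = 4.
Column 2 already has 4, which forces R4C2 = 2.
Cage h is a single given cell, so R4C4 = 1.
The two cells of cage d must have sum 3, which forces R1C3 = 1.
Column 4 now contains 1; hence R1C4 = 2.
Column 4 now contains 2, so R2C4 = 3.
Column 2 already has 2, so R3C2 = 1.
Column 4 now contains 3; hence R3C4 = 4.
2 is placed in row 1; hence R1C1 = 4.
Cage a has sum 8, leaving R2C1 = 1.
Row 2 already has 3, leaving R2C3 = 2.
4 is placed in row 3; hence R3C1 = 2.
4 is placed in row 3, leaving R3C3 = 3.
4 is placed in column 1, leaving R4C1 = 3.
Column 3 already has 3, so R4C3 = 4.
The full grid is 4 3 1 2 / 1 4 2 3 / 2 1 3 4 / 3 2 4 1.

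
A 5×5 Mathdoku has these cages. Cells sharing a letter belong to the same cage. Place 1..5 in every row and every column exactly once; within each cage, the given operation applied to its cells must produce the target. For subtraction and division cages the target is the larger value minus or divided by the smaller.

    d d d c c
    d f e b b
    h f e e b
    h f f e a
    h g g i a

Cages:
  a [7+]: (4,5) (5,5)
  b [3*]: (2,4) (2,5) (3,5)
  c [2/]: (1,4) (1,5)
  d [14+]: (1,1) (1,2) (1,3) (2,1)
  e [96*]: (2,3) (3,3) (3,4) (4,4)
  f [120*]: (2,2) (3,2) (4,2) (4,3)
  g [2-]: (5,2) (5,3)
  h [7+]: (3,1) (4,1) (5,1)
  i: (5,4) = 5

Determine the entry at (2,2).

The 3 cells of cage b must have product 3; hence (2,4) = 1.
Cage b has product 3, so (2,5) = 3.
The 3 cells of cage b must have product 3, which forces (3,5) = 1.
I is a freebie; hence (5,4) = 5.
Cage a needs two cells with sum 7, leaving (4,5) = 5.
The two cells of cage a must have sum 7, leaving (5,5) = 2.
Cage c's pair has quotient 2, which forces (1,4) = 2.
2 is placed in column 5, so (1,5) = 4.
The 4 cells of cage d must have sum 14, which forces (2,1) = 5.
The 4 cells of cage f must have product 120, leaving (3,2) = 5.
Cage d has sum 14, leaving (1,3) = 5.
In row 3, 3 can only go at (3,4), so (3,4) = 3.
3 is placed in column 4, which forces (4,4) = 4.
The 4 cells of cage f must have product 120, which forces (2,2) = 4.
Row 2 now contains 4; hence (2,3) = 2.
2 is placed in column 3, leaving (3,3) = 4.
2 is placed in column 3, so (4,3) = 3.
3 is placed in column 3, leaving (5,3) = 1.
Row 3 already has 4, which forces (3,1) = 2.
The 3 cells of cage h must have sum 7, which forces (4,1) = 1.
Row 4 already has 3, so (4,2) = 2.
1 is placed in row 5; hence (5,1) = 4.
1 is placed in row 5, which forces (5,2) = 3.
Column 1 now contains 1, which forces (1,1) = 3.
3 is placed in column 2, leaving (1,2) = 1.
Completed grid: 3 1 5 2 4 / 5 4 2 1 3 / 2 5 4 3 1 / 1 2 3 4 5 / 4 3 1 5 2.

4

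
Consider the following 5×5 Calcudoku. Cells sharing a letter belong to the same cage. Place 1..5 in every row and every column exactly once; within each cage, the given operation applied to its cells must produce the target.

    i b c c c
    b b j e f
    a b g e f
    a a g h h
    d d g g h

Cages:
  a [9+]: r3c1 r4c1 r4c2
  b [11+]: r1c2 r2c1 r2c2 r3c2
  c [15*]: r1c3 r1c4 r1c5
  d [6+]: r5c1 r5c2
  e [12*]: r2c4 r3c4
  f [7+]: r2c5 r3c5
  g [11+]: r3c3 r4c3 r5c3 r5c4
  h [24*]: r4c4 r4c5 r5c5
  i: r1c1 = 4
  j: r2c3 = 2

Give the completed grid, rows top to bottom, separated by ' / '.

I is a freebie, so r1c1 = 4.
Cage j is a single given cell, leaving r2c3 = 2.
In row 1, 2 can only go at r1c2, so r1c2 = 2.
The only place for 5 in column 4 is r1c4.
The only place for 1 in column 4 is r5c4.
The two cells of cage d must have sum 6, which forces r5c1 = 2.
Cage d needs two cells with sum 6, so r5c2 = 4.
Row 5 now contains 4, which forces r5c3 = 5.
Row 5 now contains 4, so r5c5 = 3.
The 3 cells of cage c must have product 15, which forces r1c3 = 3.
3 is placed in column 5, so r1c5 = 1.
Cage f's pair has sum 7, so r2c5 = 5.
The two cells of cage f must have sum 7, so r3c5 = 2.
Column 5 now contains 2; hence r4c5 = 4.
Cage b needs sum 11, leaving r3c2 = 5.
The 4 cells of cage g must have sum 11, leaving r3c3 = 4.
Row 3 already has 4; hence r3c4 = 3.
Row 4 now contains 4; hence r4c3 = 1.
Row 4 now contains 4; hence r4c4 = 2.
Column 4 now contains 3; hence r2c4 = 4.
3 is placed in row 3, which forces r3c1 = 1.
The 3 cells of cage a must have sum 9, so r4c1 = 5.
1 is placed in row 4, so r4c2 = 3.
Column 1 already has 1; hence r2c1 = 3.
Column 2 already has 3, which forces r2c2 = 1.

4 2 3 5 1 / 3 1 2 4 5 / 1 5 4 3 2 / 5 3 1 2 4 / 2 4 5 1 3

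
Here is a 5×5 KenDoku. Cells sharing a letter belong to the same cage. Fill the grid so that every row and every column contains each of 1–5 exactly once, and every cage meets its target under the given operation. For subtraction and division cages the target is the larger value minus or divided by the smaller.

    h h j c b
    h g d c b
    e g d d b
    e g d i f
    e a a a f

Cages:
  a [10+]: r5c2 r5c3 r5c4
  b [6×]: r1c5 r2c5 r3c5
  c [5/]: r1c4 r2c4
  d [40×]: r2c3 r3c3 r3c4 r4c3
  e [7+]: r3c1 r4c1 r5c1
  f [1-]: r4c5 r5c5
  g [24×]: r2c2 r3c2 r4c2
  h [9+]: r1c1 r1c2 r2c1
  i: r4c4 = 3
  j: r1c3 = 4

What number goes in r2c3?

2

Cage j is a single given cell; hence r1c3 = 4.
Cage i is a single given cell, leaving r4c4 = 3.
Cage d has product 40, leaving r3c4 = 4.
Row 3 needs a 5, and only r3c3 is open for it.
The only place for 5 in row 4 is r4c5.
Cage f needs two cells with difference 1; hence r5c5 = 4.
The 3 cells of cage e must have sum 7; hence r4c1 = 4.
Row 4 already has 4, leaving r4c2 = 2.
Row 4 already has 2, so r4c3 = 1.
Cage g needs product 24, leaving r2c2 = 4.
1 is placed in column 3, leaving r2c3 = 2.
Column 2 already has 2, leaving r3c2 = 3.
Column 2 already has 3, so r5c2 = 5.
Column 3 now contains 2, leaving r5c3 = 3.
Row 5 already has 5, leaving r5c4 = 2.
Column 2 now contains 5; hence r1c2 = 1.
Row 1 already has 1, leaving r1c4 = 5.
5 is placed in column 4, leaving r2c4 = 1.
Row 2 now contains 1, which forces r2c5 = 3.
Cage e has sum 7, so r3c1 = 2.
2 is placed in row 3, so r3c5 = 1.
2 is placed in row 5, leaving r5c1 = 1.
Row 1 already has 5; hence r1c1 = 3.
Column 5 already has 3; hence r1c5 = 2.
Row 2 already has 3, which forces r2c1 = 5.
Completed grid: 3 1 4 5 2 / 5 4 2 1 3 / 2 3 5 4 1 / 4 2 1 3 5 / 1 5 3 2 4.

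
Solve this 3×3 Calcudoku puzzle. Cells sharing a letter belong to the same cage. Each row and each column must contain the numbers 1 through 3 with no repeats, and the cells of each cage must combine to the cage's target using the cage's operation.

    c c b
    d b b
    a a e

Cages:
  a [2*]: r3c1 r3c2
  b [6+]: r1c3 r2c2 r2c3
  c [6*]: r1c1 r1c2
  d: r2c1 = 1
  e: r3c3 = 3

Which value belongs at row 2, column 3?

2

Cage d is given, so r2c1 = 1.
Column 1 already has 1, leaving r3c1 = 2.
Row 3 already has 2; hence r3c2 = 1.
Cage e is given; hence r3c3 = 3.
Column 1 now contains 2; hence r1c1 = 3.
The two cells of cage c must have product 6, which forces r1c2 = 2.
The 3 cells of cage b must have sum 6, which forces r1c3 = 1.
Cage b has sum 6, so r2c2 = 3.
Column 3 now contains 3, so r2c3 = 2.
The full grid is 3 2 1 / 1 3 2 / 2 1 3.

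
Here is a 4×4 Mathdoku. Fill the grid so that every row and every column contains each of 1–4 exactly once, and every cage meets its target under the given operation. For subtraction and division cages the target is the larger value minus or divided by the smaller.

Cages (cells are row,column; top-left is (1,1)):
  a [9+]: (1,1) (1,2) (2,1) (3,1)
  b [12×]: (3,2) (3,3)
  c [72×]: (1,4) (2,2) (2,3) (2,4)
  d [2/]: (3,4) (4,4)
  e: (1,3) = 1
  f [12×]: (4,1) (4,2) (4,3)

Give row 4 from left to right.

3 1 4 2

E is a freebie, leaving (1,3) = 1.
Cage c needs product 72, so (1,4) = 3.
The 4 cells of cage a must have sum 9, so (1,1) = 4.
3 is placed in row 1, so (1,2) = 2.
The only place for 1 in row 2 is (2,1).
Column 1 already has 1, leaving (3,1) = 2.
Column 1 already has 1, leaving (4,1) = 3.
Cage f needs product 12, which forces (4,2) = 1.
Cage f has product 12, so (4,3) = 4.
Row 4 already has 4, so (4,4) = 2.
Cage c has product 72, which forces (2,2) = 3.
The 4 cells of cage c must have product 72, which forces (2,3) = 2.
Column 4 already has 2, so (2,4) = 4.
Cage b's pair has product 12, so (3,2) = 4.
4 is placed in column 3, so (3,3) = 3.
4 is placed in column 4; hence (3,4) = 1.
The full grid is 4 2 1 3 / 1 3 2 4 / 2 4 3 1 / 3 1 4 2.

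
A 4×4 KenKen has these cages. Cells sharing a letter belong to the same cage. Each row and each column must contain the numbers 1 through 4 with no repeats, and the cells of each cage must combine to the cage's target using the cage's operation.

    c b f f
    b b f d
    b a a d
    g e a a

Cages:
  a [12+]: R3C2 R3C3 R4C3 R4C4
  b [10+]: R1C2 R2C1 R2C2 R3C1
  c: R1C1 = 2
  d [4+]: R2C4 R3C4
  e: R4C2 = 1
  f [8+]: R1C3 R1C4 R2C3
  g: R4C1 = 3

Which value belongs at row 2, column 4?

1

C is a freebie, leaving R1C1 = 2.
G is a freebie, so R4C1 = 3.
Cage e is given, leaving R4C2 = 1.
The 4 cells of cage b must have sum 10; hence R1C2 = 3.
The 4 cells of cage b must have sum 10, which forces R2C2 = 2.
Column 2 already has 2, leaving R3C2 = 4.
4 is placed in row 3, leaving R3C3 = 2.
Column 3 now contains 2, leaving R4C3 = 4.
Row 4 already has 4, leaving R4C4 = 2.
4 is placed in column 3; hence R1C3 = 1.
The 3 cells of cage f must have sum 8, which forces R1C4 = 4.
The 4 cells of cage b must have sum 10; hence R2C1 = 4.
Cage f needs sum 8, which forces R2C3 = 3.
Row 2 now contains 3, leaving R2C4 = 1.
4 is placed in row 3, leaving R3C1 = 1.
Column 4 already has 1, so R3C4 = 3.
Filled in: 2 3 1 4 / 4 2 3 1 / 1 4 2 3 / 3 1 4 2.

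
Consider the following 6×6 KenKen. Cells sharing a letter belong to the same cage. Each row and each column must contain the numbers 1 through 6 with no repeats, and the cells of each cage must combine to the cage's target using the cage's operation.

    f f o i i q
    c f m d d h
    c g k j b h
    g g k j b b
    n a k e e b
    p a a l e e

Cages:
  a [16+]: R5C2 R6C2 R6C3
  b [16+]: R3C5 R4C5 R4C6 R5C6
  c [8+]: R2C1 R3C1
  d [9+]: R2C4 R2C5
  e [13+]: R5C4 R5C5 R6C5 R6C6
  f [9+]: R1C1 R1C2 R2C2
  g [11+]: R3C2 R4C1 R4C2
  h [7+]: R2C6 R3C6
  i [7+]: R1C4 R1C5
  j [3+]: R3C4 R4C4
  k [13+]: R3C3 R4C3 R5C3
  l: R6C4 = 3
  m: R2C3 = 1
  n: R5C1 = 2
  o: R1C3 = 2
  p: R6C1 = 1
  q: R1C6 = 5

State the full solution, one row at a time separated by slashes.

O is a freebie; hence R1C3 = 2.
Cage q is a single given cell, so R1C6 = 5.
Cage m is given, leaving R2C3 = 1.
Cage n is a single given cell, so R5C1 = 2.
Cage p is given, so R6C1 = 1.
Cage l is a single given cell, leaving R6C4 = 3.
Row 2 needs a 2, and only R2C2 is open for it.
Column 3 needs a 5, and only R6C3 is open for it.
The 3 cells of cage a must have sum 16, which forces R5C2 = 5.
Cage a needs sum 16, leaving R6C2 = 6.
The only place for 5 in row 4 is R4C5.
In row 3, 5 can only go at R3C1, so R3C1 = 5.
Column 1 already has 5, which forces R2C1 = 3.
3 is placed in row 2, so R2C5 = 4.
Row 2 already has 4, which forces R2C6 = 6.
4 is placed in column 5; hence R6C5 = 2.
Row 6 already has 2, which forces R6C6 = 4.
Row 2 now contains 6, leaving R2C4 = 5.
The 4 cells of cage b must have sum 16; hence R3C5 = 6.
The two cells of cage h must have sum 7, so R3C6 = 1.
Cage b needs sum 16, leaving R4C6 = 2.
Cage b has sum 16; hence R5C6 = 3.
1 is placed in row 3, so R3C2 = 4.
Row 3 now contains 4, so R3C3 = 3.
1 is placed in row 3, leaving R3C4 = 2.
Row 4 already has 2; hence R4C4 = 1.
Cage e has sum 13, so R5C4 = 6.
Row 5 already has 3; hence R5C5 = 1.
6 is placed in column 4, leaving R1C4 = 4.
Column 5 already has 1, which forces R1C5 = 3.
Cage g needs sum 11, so R4C1 = 4.
1 is placed in row 4; hence R4C2 = 3.
The 3 cells of cage k must have sum 13, which forces R4C3 = 6.
6 is placed in row 5, so R5C3 = 4.
Row 1 already has 4, which forces R1C1 = 6.
3 is placed in row 1; hence R1C2 = 1.

6 1 2 4 3 5 / 3 2 1 5 4 6 / 5 4 3 2 6 1 / 4 3 6 1 5 2 / 2 5 4 6 1 3 / 1 6 5 3 2 4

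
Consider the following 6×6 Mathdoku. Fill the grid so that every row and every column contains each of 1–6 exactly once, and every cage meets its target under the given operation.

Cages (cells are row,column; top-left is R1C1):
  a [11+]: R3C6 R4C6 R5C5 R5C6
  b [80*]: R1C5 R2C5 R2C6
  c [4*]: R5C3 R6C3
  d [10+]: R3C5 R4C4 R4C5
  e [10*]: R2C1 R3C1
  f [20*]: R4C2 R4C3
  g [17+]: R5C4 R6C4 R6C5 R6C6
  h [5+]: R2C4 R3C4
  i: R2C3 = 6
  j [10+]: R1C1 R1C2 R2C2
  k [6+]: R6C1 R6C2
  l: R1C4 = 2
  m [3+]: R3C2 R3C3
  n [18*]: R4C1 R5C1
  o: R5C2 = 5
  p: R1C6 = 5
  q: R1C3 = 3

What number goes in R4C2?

Cage q is given, which forces R1C3 = 3.
Cage l is a single given cell, so R1C4 = 2.
Cage b has product 80, leaving R1C5 = 4.
Cage p is a single given cell, which forces R1C6 = 5.
Cage i is a single given cell, so R2C3 = 6.
The 3 cells of cage b must have product 80, leaving R2C5 = 5.
Cage b needs product 80; hence R2C6 = 4.
O is a freebie, leaving R5C2 = 5.
Row 2 now contains 5; hence R2C1 = 2.
Cage j needs sum 10, so R2C2 = 3.
Cage h's pair has sum 5; hence R2C4 = 1.
Cage e's pair has product 10; hence R3C1 = 5.
Cage h needs two cells with sum 5; hence R3C4 = 4.
Column 2 now contains 5, which forces R4C2 = 4.
The two cells of cage f must have product 20; hence R4C3 = 5.
5 is placed in column 1; hence R6C1 = 4.
Row 6 already has 4, which forces R6C3 = 1.
Cage m needs two cells with sum 3, leaving R3C2 = 1.
1 is placed in column 3, so R3C3 = 2.
1 is placed in column 3, which forces R5C3 = 4.
Row 6 already has 1, which forces R6C2 = 2.
Cage j needs sum 10; hence R1C1 = 1.
Column 2 now contains 1, leaving R1C2 = 6.
Cage d needs sum 10, so R4C5 = 1.
1 is placed in row 4; hence R4C6 = 2.
The 4 cells of cage g must have sum 17; hence R5C4 = 3.
Column 5 already has 1, so R5C5 = 2.
Cage g has sum 17, leaving R6C4 = 5.
The 3 cells of cage d must have sum 10, which forces R3C5 = 3.
The 4 cells of cage a must have sum 11, so R3C6 = 6.
The two cells of cage n must have product 18, leaving R4C1 = 3.
3 is placed in column 4, which forces R4C4 = 6.
Row 5 already has 3, which forces R5C1 = 6.
The 4 cells of cage a must have sum 11; hence R5C6 = 1.
3 is placed in column 5, which forces R6C5 = 6.
Column 6 now contains 6, so R6C6 = 3.
Completed grid: 1 6 3 2 4 5 / 2 3 6 1 5 4 / 5 1 2 4 3 6 / 3 4 5 6 1 2 / 6 5 4 3 2 1 / 4 2 1 5 6 3.

4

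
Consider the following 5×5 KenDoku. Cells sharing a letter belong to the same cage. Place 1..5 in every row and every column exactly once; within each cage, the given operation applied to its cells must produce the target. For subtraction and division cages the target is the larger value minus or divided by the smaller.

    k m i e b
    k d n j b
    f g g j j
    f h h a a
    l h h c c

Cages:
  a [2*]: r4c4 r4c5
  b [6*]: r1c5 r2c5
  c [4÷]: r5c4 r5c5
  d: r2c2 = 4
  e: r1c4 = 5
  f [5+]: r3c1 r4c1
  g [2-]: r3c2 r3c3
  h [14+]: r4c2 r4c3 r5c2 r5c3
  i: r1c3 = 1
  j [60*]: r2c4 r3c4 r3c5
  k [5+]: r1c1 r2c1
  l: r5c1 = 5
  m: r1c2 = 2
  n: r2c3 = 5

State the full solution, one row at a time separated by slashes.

Cage m is a single given cell, which forces r1c2 = 2.
Cage i is a single given cell, which forces r1c3 = 1.
E is a freebie; hence r1c4 = 5.
2 is placed in row 1; hence r1c5 = 3.
Cage d is a single given cell, so r2c2 = 4.
N is a freebie, leaving r2c3 = 5.
4 is placed in row 2; hence r2c4 = 3.
Column 5 already has 3; hence r2c5 = 2.
Column 4 already has 3, which forces r3c4 = 4.
Row 3 now contains 4, which forces r3c5 = 5.
Column 5 now contains 2, leaving r4c5 = 1.
Cage l is a single given cell; hence r5c1 = 5.
Column 4 already has 4, which forces r5c4 = 1.
1 is placed in column 5, so r5c5 = 4.
Row 1 already has 3, so r1c1 = 4.
2 is placed in row 2, which forces r2c1 = 1.
Cage g needs two cells with difference 2, so r3c2 = 1.
The two cells of cage g must have difference 2, leaving r3c3 = 3.
The 4 cells of cage h must have sum 14, so r4c2 = 5.
Cage h has sum 14, leaving r4c3 = 4.
Row 4 already has 1, so r4c4 = 2.
1 is placed in row 5, which forces r5c2 = 3.
Cage h has sum 14, leaving r5c3 = 2.
Row 3 already has 3, so r3c1 = 2.
2 is placed in row 4; hence r4c1 = 3.

4 2 1 5 3 / 1 4 5 3 2 / 2 1 3 4 5 / 3 5 4 2 1 / 5 3 2 1 4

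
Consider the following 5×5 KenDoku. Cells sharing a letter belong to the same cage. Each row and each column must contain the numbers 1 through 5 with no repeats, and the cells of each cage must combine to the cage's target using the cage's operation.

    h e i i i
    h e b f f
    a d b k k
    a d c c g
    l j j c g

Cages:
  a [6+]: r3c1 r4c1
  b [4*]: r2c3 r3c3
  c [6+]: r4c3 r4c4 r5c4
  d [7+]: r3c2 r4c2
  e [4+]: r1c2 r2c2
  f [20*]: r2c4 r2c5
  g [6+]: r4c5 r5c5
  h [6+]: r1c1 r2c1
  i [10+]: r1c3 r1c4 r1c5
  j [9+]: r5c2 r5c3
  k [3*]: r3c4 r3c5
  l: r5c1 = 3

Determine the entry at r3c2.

Cage l is a single given cell, leaving r5c1 = 3.
In row 2, 2 can only go at r2c1, so r2c1 = 2.
The two cells of cage h must have sum 6, which forces r1c1 = 4.
Row 1 needs a 1, and only r1c2 is open for it.
Column 2 now contains 1, so r2c2 = 3.
Row 2 needs a 1, and only r2c3 is open for it.
1 is placed in column 3; hence r3c3 = 4.
Column 3 already has 4; hence r5c3 = 5.
5 is placed in row 5, which forces r5c2 = 4.
Row 3 needs a 2, and only r3c2 is open for it.
Column 2 already has 2, leaving r4c2 = 5.
Row 4 already has 5; hence r4c5 = 4.
The two cells of cage f must have product 20, so r2c4 = 4.
Column 5 now contains 4, so r2c5 = 5.
Cage a's pair has sum 6; hence r3c1 = 5.
Row 4 already has 5; hence r4c1 = 1.
The two cells of cage g must have sum 6, which forces r5c5 = 2.
Cage i has sum 10, which forces r1c3 = 2.
The 3 cells of cage i must have sum 10, so r1c4 = 5.
2 is placed in column 5, which forces r1c5 = 3.
Column 5 already has 3, which forces r3c5 = 1.
Column 3 now contains 2, leaving r4c3 = 3.
Row 4 now contains 3, which forces r4c4 = 2.
Row 5 already has 2, which forces r5c4 = 1.
1 is placed in row 3, leaving r3c4 = 3.
Completed grid: 4 1 2 5 3 / 2 3 1 4 5 / 5 2 4 3 1 / 1 5 3 2 4 / 3 4 5 1 2.

2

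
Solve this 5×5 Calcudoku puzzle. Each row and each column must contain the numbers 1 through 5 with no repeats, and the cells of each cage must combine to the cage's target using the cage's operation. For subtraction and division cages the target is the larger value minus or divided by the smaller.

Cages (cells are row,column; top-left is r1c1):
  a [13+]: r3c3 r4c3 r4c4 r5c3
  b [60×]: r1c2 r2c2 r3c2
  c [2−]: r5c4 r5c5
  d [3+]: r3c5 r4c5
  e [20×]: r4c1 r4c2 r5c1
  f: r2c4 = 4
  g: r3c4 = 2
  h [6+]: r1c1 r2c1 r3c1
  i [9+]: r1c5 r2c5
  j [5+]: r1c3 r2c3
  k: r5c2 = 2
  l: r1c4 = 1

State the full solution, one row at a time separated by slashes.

Cage l is given; hence r1c4 = 1.
Cage f is a single given cell; hence r2c4 = 4.
4 is placed in row 2, which forces r2c5 = 5.
Cage g is a single given cell; hence r3c4 = 2.
Row 3 now contains 2, leaving r3c5 = 1.
1 is placed in column 5, which forces r4c5 = 2.
Cage k is a single given cell; hence r5c2 = 2.
The 3 cells of cage h must have sum 6, leaving r1c1 = 2.
5 is placed in column 5, leaving r1c5 = 4.
Cage h needs sum 6; hence r2c1 = 1.
5 is placed in row 2, so r2c2 = 3.
Row 2 already has 3, which forces r2c3 = 2.
1 is placed in row 3, leaving r3c1 = 3.
Cage c's pair has difference 2, so r5c4 = 5.
Cage c's pair has difference 2; hence r5c5 = 3.
Row 1 now contains 4, leaving r1c2 = 5.
Row 1 now contains 4; hence r1c3 = 3.
Cage b needs product 60, leaving r3c2 = 4.
4 is placed in row 3, leaving r3c3 = 5.
Cage e needs product 20, which forces r4c1 = 5.
Cage e has product 20, so r4c2 = 1.
1 is placed in row 4, leaving r4c3 = 4.
Column 4 now contains 5, which forces r4c4 = 3.
5 is placed in row 5, which forces r5c1 = 4.
Column 3 already has 4, leaving r5c3 = 1.

2 5 3 1 4 / 1 3 2 4 5 / 3 4 5 2 1 / 5 1 4 3 2 / 4 2 1 5 3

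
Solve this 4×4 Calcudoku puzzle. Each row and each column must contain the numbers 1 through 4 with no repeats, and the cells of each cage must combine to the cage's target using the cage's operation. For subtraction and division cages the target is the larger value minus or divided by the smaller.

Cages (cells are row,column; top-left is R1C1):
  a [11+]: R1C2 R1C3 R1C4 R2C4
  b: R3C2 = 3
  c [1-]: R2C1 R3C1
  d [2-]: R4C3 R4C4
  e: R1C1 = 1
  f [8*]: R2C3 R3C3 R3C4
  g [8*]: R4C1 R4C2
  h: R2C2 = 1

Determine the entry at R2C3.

4

E is a freebie; hence R1C1 = 1.
Cage h is a single given cell, leaving R2C2 = 1.
Cage b is given, leaving R3C2 = 3.
Cage c's pair has difference 1, so R2C1 = 3.
The 4 cells of cage a must have sum 11; hence R2C4 = 2.
Row 2 already has 2, leaving R2C3 = 4.
Cage f needs product 8, so R3C3 = 2.
The 3 cells of cage f must have product 8, so R3C4 = 1.
The 4 cells of cage a must have sum 11; hence R1C2 = 2.
Column 3 now contains 2; hence R1C3 = 3.
The 4 cells of cage a must have sum 11, leaving R1C4 = 4.
2 is placed in row 3, which forces R3C1 = 4.
Column 1 already has 4, which forces R4C1 = 2.
2 is placed in column 2, leaving R4C2 = 4.
The two cells of cage d must have difference 2; hence R4C3 = 1.
Cage d's pair has difference 2, which forces R4C4 = 3.
Filled in: 1 2 3 4 / 3 1 4 2 / 4 3 2 1 / 2 4 1 3.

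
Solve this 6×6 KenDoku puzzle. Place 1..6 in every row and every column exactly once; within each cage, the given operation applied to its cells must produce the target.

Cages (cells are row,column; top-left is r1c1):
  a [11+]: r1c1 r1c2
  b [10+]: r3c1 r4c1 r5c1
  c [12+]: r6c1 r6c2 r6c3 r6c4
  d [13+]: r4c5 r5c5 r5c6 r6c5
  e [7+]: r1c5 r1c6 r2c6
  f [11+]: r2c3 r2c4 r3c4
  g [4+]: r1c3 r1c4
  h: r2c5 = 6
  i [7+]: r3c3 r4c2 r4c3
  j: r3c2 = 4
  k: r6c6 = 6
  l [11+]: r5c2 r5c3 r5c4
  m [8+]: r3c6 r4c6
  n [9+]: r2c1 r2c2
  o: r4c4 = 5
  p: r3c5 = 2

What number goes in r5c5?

5

Cage h is a single given cell, which forces r2c5 = 6.
J is a freebie, leaving r3c2 = 4.
Cage p is a single given cell, leaving r3c5 = 2.
Cage o is given; hence r4c4 = 5.
K is a freebie, which forces r6c6 = 6.
Cage n's pair has sum 9; hence r2c1 = 4.
Cage n needs two cells with sum 9, so r2c2 = 5.
The 3 cells of cage f must have sum 11, so r3c4 = 6.
Cage m needs two cells with sum 8, leaving r3c6 = 5.
The two cells of cage m must have sum 8; hence r4c6 = 3.
Cage a needs two cells with sum 11, which forces r1c1 = 5.
Column 2 already has 5, leaving r1c2 = 6.
Cage i has sum 7, so r3c3 = 1.
Row 4 now contains 3, which forces r4c2 = 2.
The 3 cells of cage i must have sum 7, so r4c3 = 4.
Row 4 now contains 4, which forces r4c5 = 1.
2 is placed in column 2, which forces r6c2 = 1.
Column 3 now contains 1, which forces r1c3 = 3.
Cage g's pair has sum 4, which forces r1c4 = 1.
Column 5 now contains 1, leaving r1c5 = 4.
1 is placed in row 1, so r1c6 = 2.
Column 3 now contains 3, so r2c3 = 2.
Row 2 already has 2, leaving r2c4 = 3.
2 is placed in column 6, leaving r2c6 = 1.
Row 3 already has 1, leaving r3c1 = 3.
Row 4 now contains 1, leaving r4c1 = 6.
Cage b needs sum 10; hence r5c1 = 1.
1 is placed in column 2, so r5c2 = 3.
Cage l needs sum 11; hence r5c3 = 6.
Cage l has sum 11, so r5c4 = 2.
Row 5 now contains 3, which forces r5c5 = 5.
The 4 cells of cage d must have sum 13, leaving r5c6 = 4.
Row 6 now contains 1, which forces r6c1 = 2.
Cage c has sum 12, so r6c3 = 5.
The 4 cells of cage c must have sum 12, leaving r6c4 = 4.
Column 5 now contains 5; hence r6c5 = 3.
The full grid is 5 6 3 1 4 2 / 4 5 2 3 6 1 / 3 4 1 6 2 5 / 6 2 4 5 1 3 / 1 3 6 2 5 4 / 2 1 5 4 3 6.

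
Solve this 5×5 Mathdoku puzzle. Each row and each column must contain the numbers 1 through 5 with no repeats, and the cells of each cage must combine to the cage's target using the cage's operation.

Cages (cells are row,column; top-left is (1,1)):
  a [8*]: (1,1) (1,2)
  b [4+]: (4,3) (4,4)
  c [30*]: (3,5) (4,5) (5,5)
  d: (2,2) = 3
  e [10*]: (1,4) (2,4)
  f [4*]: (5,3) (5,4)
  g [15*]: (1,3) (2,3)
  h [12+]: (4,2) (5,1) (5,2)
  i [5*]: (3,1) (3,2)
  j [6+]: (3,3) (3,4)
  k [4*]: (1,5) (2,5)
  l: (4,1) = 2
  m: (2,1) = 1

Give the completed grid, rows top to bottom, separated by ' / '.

4 2 3 5 1 / 1 3 5 2 4 / 5 1 2 4 3 / 2 4 1 3 5 / 3 5 4 1 2

M is a freebie, leaving (2,1) = 1.
Cage d is a single given cell, so (2,2) = 3.
Row 2 now contains 3, leaving (2,3) = 5.
Row 2 already has 5, which forces (2,4) = 2.
1 is placed in row 2, which forces (2,5) = 4.
Column 1 already has 1, leaving (3,1) = 5.
5 is placed in row 3, which forces (3,2) = 1.
Row 3 now contains 1, leaving (3,4) = 4.
Cage l is given, leaving (4,1) = 2.
Column 4 already has 4, leaving (5,4) = 1.
Column 1 already has 2, leaving (1,1) = 4.
Cage a needs two cells with product 8; hence (1,2) = 2.
Column 3 already has 5, leaving (1,3) = 3.
Column 4 already has 2, leaving (1,4) = 5.
4 is placed in column 5, so (1,5) = 1.
4 is placed in row 3, so (3,3) = 2.
Row 3 already has 2; hence (3,5) = 3.
The two cells of cage b must have sum 4, which forces (4,3) = 1.
Column 4 now contains 1; hence (4,4) = 3.
Column 5 now contains 3; hence (4,5) = 5.
Cage h has sum 12, which forces (5,1) = 3.
Row 5 now contains 1, which forces (5,3) = 4.
Column 5 now contains 5, so (5,5) = 2.
Row 4 now contains 5, leaving (4,2) = 4.
Row 5 already has 4; hence (5,2) = 5.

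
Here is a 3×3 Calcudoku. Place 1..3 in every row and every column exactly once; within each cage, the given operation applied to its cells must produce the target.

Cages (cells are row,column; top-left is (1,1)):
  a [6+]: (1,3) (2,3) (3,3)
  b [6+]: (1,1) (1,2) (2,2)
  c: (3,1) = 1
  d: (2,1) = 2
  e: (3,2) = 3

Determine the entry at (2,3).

3

Cage d is a single given cell; hence (2,1) = 2.
Cage c is given, so (3,1) = 1.
Cage e is a single given cell, so (3,2) = 3.
3 is placed in row 3, which forces (3,3) = 2.
1 is placed in column 1, leaving (1,1) = 3.
The 3 cells of cage b must have sum 6, leaving (1,2) = 2.
Row 1 already has 3, which forces (1,3) = 1.
Column 2 now contains 3, so (2,2) = 1.
Column 3 already has 1; hence (2,3) = 3.
The full grid is 3 2 1 / 2 1 3 / 1 3 2.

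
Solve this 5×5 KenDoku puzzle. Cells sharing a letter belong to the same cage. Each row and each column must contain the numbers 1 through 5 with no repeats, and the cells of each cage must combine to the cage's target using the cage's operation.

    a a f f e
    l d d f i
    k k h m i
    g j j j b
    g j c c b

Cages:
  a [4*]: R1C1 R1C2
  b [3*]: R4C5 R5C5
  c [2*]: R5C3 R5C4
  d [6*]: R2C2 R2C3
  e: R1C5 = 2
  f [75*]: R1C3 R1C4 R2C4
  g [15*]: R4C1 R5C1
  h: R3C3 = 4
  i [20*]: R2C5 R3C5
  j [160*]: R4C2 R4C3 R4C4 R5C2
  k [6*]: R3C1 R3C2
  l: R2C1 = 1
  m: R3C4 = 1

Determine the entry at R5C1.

5

Cage f needs product 75, leaving R1C3 = 5.
The 3 cells of cage f must have product 75; hence R1C4 = 3.
Cage e is given, leaving R1C5 = 2.
L is a freebie, leaving R2C1 = 1.
Cage f has product 75, which forces R2C4 = 5.
Row 2 now contains 5, so R2C5 = 4.
Cage h is a single given cell, which forces R3C3 = 4.
M is a freebie; hence R3C4 = 1.
Column 5 now contains 4, which forces R3C5 = 5.
4 is placed in column 3, which forces R4C3 = 2.
2 is placed in row 4, so R4C4 = 4.
Cage j has product 160, which forces R5C2 = 4.
2 is placed in column 3; hence R5C3 = 1.
Column 4 already has 1, so R5C4 = 2.
Row 5 already has 1; hence R5C5 = 3.
Column 1 already has 1, leaving R1C1 = 4.
Column 2 now contains 4, which forces R1C2 = 1.
Cage d's pair has product 6; hence R2C2 = 2.
2 is placed in column 3, leaving R2C3 = 3.
2 is placed in column 2; hence R3C2 = 3.
Cage g needs two cells with product 15, leaving R4C1 = 3.
2 is placed in row 4; hence R4C2 = 5.
Column 5 already has 3, so R4C5 = 1.
Row 5 now contains 3; hence R5C1 = 5.
Row 3 already has 3, so R3C1 = 2.
Completed grid: 4 1 5 3 2 / 1 2 3 5 4 / 2 3 4 1 5 / 3 5 2 4 1 / 5 4 1 2 3.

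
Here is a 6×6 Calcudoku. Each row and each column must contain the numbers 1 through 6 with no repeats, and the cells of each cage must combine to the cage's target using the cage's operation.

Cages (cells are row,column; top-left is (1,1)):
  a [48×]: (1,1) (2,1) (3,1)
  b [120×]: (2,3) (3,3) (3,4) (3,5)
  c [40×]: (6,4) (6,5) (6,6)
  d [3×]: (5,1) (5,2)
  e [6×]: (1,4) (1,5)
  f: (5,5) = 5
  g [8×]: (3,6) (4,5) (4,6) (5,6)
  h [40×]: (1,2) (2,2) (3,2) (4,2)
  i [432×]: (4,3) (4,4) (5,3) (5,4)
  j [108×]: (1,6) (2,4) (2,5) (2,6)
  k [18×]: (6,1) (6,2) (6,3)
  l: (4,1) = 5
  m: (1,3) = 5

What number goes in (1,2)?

1

M is a freebie, which forces (1,3) = 5.
Cage l is a single given cell, which forces (4,1) = 5.
The 4 cells of cage g must have product 8, so (4,5) = 1.
Cage f is a single given cell, which forces (5,5) = 5.
Cage b has product 120, so (3,4) = 5.
Cage h has product 40, which forces (2,2) = 5.
Cage c has product 40, which forces (6,6) = 5.
The only place for 2 in row 5 is (5,6).
Cage g has product 8, leaving (3,6) = 1.
Column 6 now contains 2, leaving (4,6) = 4.
Cage h needs product 40; hence (1,2) = 1.
Cage h has product 40, leaving (3,2) = 4.
4 is placed in row 4, so (4,2) = 2.
Column 2 already has 1, which forces (5,2) = 3.
Column 2 now contains 3, leaving (6,2) = 6.
Row 5 now contains 3, which forces (5,1) = 1.
Column 1 now contains 1, which forces (6,1) = 3.
3 is placed in row 6, which forces (6,3) = 1.
Row 1 needs a 4, and only (1,1) is open for it.
In row 1, 6 can only go at (1,6), so (1,6) = 6.
Cage j needs product 108; hence (2,4) = 1.
Cage j needs product 108, which forces (2,5) = 6.
Column 6 now contains 6, leaving (2,6) = 3.
Row 2 already has 6, so (2,1) = 2.
Row 2 already has 2; hence (2,3) = 4.
Cage a needs product 48; hence (3,1) = 6.
Column 3 already has 4; hence (5,3) = 6.
6 is placed in row 5; hence (5,4) = 4.
Column 4 now contains 4, leaving (6,4) = 2.
Row 6 now contains 2, so (6,5) = 4.
Column 4 now contains 2, which forces (1,4) = 3.
Cage e's pair has product 6, so (1,5) = 2.
2 is placed in column 5, leaving (3,5) = 3.
6 is placed in column 3, which forces (4,3) = 3.
The 4 cells of cage i must have product 432; hence (4,4) = 6.
Row 3 already has 3, leaving (3,3) = 2.
Completed grid: 4 1 5 3 2 6 / 2 5 4 1 6 3 / 6 4 2 5 3 1 / 5 2 3 6 1 4 / 1 3 6 4 5 2 / 3 6 1 2 4 5.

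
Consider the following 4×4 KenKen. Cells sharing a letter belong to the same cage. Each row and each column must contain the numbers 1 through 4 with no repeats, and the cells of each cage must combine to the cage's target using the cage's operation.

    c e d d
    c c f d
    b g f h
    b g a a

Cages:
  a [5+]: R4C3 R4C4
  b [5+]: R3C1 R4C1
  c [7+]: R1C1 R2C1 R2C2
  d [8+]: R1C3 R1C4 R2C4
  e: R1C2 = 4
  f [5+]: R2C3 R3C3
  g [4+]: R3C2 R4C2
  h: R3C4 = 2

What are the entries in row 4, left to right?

4 1 2 3

E is a freebie, which forces R1C2 = 4.
Cage h is given, so R3C4 = 2.
The 3 cells of cage d must have sum 8, which forces R2C4 = 4.
In row 1, 2 can only go at R1C1, so R1C1 = 2.
The 3 cells of cage c must have sum 7, which forces R2C1 = 3.
Cage c has sum 7, leaving R2C2 = 2.
Row 2 now contains 2, so R2C3 = 1.
Column 3 already has 1, so R1C3 = 3.
The 3 cells of cage d must have sum 8, so R1C4 = 1.
The two cells of cage f must have sum 5; hence R3C3 = 4.
Column 3 already has 4, which forces R4C3 = 2.
1 is placed in column 4, which forces R4C4 = 3.
4 is placed in row 3, leaving R3C1 = 1.
Cage g's pair has sum 4, leaving R3C2 = 3.
The two cells of cage b must have sum 5, which forces R4C1 = 4.
3 is placed in row 4, leaving R4C2 = 1.
Filled in: 2 4 3 1 / 3 2 1 4 / 1 3 4 2 / 4 1 2 3.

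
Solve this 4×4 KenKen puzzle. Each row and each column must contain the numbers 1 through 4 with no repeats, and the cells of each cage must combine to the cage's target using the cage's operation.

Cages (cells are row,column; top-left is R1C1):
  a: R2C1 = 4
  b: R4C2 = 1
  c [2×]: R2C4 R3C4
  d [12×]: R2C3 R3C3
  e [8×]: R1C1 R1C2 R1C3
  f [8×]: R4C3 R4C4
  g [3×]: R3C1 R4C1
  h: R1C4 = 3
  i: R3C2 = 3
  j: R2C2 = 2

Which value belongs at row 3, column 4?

2

Cage h is given, so R1C4 = 3.
Cage a is a single given cell, so R2C1 = 4.
J is a freebie, leaving R2C2 = 2.
Row 2 now contains 4, so R2C3 = 3.
Row 2 now contains 2; hence R2C4 = 1.
Cage i is given, which forces R3C2 = 3.
3 is placed in column 3, so R3C3 = 4.
1 is placed in column 4, leaving R3C4 = 2.
Cage b is a single given cell, so R4C2 = 1.
Column 3 now contains 4, so R4C3 = 2.
Column 4 already has 2; hence R4C4 = 4.
The 3 cells of cage e must have product 8, leaving R1C1 = 2.
Column 2 already has 1, leaving R1C2 = 4.
Column 3 now contains 2, leaving R1C3 = 1.
3 is placed in row 3, so R3C1 = 1.
Row 4 now contains 1, so R4C1 = 3.
Filled in: 2 4 1 3 / 4 2 3 1 / 1 3 4 2 / 3 1 2 4.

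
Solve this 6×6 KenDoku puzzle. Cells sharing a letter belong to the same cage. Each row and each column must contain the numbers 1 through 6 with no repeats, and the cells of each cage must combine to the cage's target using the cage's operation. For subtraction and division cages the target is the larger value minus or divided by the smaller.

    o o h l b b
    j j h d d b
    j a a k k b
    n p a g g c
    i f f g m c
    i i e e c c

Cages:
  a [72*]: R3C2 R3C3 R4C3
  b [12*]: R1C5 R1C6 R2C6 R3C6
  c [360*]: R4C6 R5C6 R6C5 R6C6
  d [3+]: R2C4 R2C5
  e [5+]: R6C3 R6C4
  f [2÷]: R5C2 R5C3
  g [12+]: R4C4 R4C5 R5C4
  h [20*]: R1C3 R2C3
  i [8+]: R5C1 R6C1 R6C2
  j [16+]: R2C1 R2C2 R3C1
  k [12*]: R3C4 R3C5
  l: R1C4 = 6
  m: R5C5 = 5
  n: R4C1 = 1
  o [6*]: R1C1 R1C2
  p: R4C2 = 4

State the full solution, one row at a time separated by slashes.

2 3 5 6 1 4 / 6 5 4 1 2 3 / 5 6 2 3 4 1 / 1 4 6 5 3 2 / 3 2 1 4 5 6 / 4 1 3 2 6 5

Cage l is given, so R1C4 = 6.
N is a freebie; hence R4C1 = 1.
Cage p is given, leaving R4C2 = 4.
Cage m is a single given cell; hence R5C5 = 5.
In row 1, 5 can only go at R1C3, so R1C3 = 5.
5 is placed in column 3, leaving R2C3 = 4.
Column 3 now contains 4, which forces R3C3 = 2.
Row 2 now contains 4, so R2C1 = 6.
Cage j has sum 16, which forces R2C2 = 5.
Cage j has sum 16, leaving R3C1 = 5.
Cage a needs product 72, so R3C2 = 6.
Cage a has product 72; hence R4C3 = 6.
Row 4 already has 6, so R4C5 = 3.
The two cells of cage k must have product 12, so R3C4 = 3.
3 is placed in column 5, which forces R3C5 = 4.
4 is placed in row 3; hence R3C6 = 1.
The 3 cells of cage g must have sum 12, so R4C4 = 5.
Row 4 now contains 5, leaving R4C6 = 2.
The two cells of cage f must have quotient 2, leaving R5C2 = 2.
Cage f needs two cells with quotient 2, leaving R5C3 = 1.
The 3 cells of cage g must have sum 12, which forces R5C4 = 4.
Column 3 now contains 1, leaving R6C3 = 3.
Column 4 now contains 4; hence R6C4 = 2.
4 is placed in column 5, so R6C5 = 6.
Cage o's pair has product 6, which forces R1C1 = 2.
Column 2 already has 2, leaving R1C2 = 3.
Cage b has product 12, leaving R1C5 = 1.
Cage b has product 12, leaving R1C6 = 4.
2 is placed in column 4; hence R2C4 = 1.
The two cells of cage d must have sum 3, which forces R2C5 = 2.
Column 6 now contains 2; hence R2C6 = 3.
Row 5 now contains 4, leaving R5C1 = 3.
The 4 cells of cage c must have product 360, so R5C6 = 6.
Row 6 now contains 2; hence R6C1 = 4.
Row 6 already has 3, which forces R6C2 = 1.
Cage c needs product 360, which forces R6C6 = 5.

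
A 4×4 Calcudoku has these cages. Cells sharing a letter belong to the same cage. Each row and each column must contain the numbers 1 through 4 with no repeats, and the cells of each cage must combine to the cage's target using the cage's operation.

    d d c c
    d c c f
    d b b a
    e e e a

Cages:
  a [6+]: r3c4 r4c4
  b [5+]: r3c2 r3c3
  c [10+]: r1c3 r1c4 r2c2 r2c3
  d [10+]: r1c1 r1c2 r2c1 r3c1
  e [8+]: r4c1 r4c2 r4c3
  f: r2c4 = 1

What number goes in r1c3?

Cage f is given, so r2c4 = 1.
Row 4 needs a 2, and only r4c4 is open for it.
Column 4 now contains 2, which forces r3c4 = 4.
Column 4 now contains 4, which forces r1c4 = 3.
In row 3, 1 can only go at r3c1, so r3c1 = 1.
The 4 cells of cage d must have sum 10, which forces r2c1 = 3.
Column 1 now contains 3, which forces r4c1 = 4.
Column 1 now contains 4, so r1c1 = 2.
Cage d has sum 10; hence r1c2 = 4.
Cage c needs sum 10, so r1c3 = 1.
Column 2 now contains 4, so r2c2 = 2.
2 is placed in row 2; hence r2c3 = 4.
Column 2 already has 2, leaving r3c2 = 3.
3 is placed in row 3, which forces r3c3 = 2.
Column 2 already has 3, so r4c2 = 1.
1 is placed in column 3, leaving r4c3 = 3.
Filled in: 2 4 1 3 / 3 2 4 1 / 1 3 2 4 / 4 1 3 2.

1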